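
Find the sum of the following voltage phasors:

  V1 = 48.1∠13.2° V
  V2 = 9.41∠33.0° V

Step 1 — Convert each phasor to rectangular form:
  V1 = 48.1·(cos(13.2°) + j·sin(13.2°)) = 46.83 + j10.98 V
  V2 = 9.41·(cos(33.0°) + j·sin(33.0°)) = 7.892 + j5.125 V
Step 2 — Sum components: V_total = 54.72 + j16.11 V.
Step 3 — Convert to polar: |V_total| = 57.04 V, ∠V_total = 16.4°.

V_total = 57.04∠16.4° V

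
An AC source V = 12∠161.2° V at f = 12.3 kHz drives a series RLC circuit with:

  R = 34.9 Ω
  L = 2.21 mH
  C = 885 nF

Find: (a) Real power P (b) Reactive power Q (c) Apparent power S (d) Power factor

Step 1 — Angular frequency: ω = 2π·f = 2π·1.23e+04 = 7.728e+04 rad/s.
Step 2 — Component impedances:
  R: Z = R = 34.9 Ω
  L: Z = jωL = j·7.728e+04·0.00221 = 0 + j170.8 Ω
  C: Z = 1/(jωC) = -j/(ω·C) = 0 - j14.62 Ω
Step 3 — Series combination: Z_total = R + L + C = 34.9 + j156.2 Ω = 160∠77.4° Ω.
Step 4 — Source phasor: V = 12∠161.2° V = -11.36 + j3.867 V.
Step 5 — Current: I = V / Z = 0.008103 + j0.07455 A = 0.07499∠83.8° A.
Step 6 — Complex power: S = V·I* = 0.1962 + j0.8782 VA.
Step 7 — Real power: P = Re(S) = 0.1962 W.
Step 8 — Reactive power: Q = Im(S) = 0.8782 VAR.
Step 9 — Apparent power: |S| = 0.8998 VA.
Step 10 — Power factor: PF = P/|S| = 0.2181 (lagging).

(a) P = 0.1962 W  (b) Q = 0.8782 VAR  (c) S = 0.8998 VA  (d) PF = 0.2181 (lagging)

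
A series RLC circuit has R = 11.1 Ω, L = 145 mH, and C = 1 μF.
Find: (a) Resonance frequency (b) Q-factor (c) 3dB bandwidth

Step 1 — Resonance condition Im(Z)=0 gives ω₀ = 1/√(LC).
Step 2 — ω₀ = 1/√(0.145·1e-06) = 2626 rad/s.
Step 3 — f₀ = ω₀/(2π) = 418 Hz.
Step 4 — Series Q: Q = ω₀L/R = 2626·0.145/11.1 = 34.31.
Step 5 — 3dB bandwidth: Δω = ω₀/Q = 76.55 rad/s; BW = Δω/(2π) = 12.18 Hz.

(a) f₀ = 418 Hz  (b) Q = 34.31  (c) BW = 12.18 Hz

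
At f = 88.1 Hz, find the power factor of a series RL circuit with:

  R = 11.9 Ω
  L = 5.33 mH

Step 1 — Angular frequency: ω = 2π·f = 2π·88.1 = 553.5 rad/s.
Step 2 — Component impedances:
  R: Z = R = 11.9 Ω
  L: Z = jωL = j·553.5·0.00533 = 0 + j2.95 Ω
Step 3 — Series combination: Z_total = R + L = 11.9 + j2.95 Ω = 12.26∠13.9° Ω.
Step 4 — Power factor: PF = cos(φ) = Re(Z)/|Z| = 11.9/12.26 = 0.9706.
Step 5 — Type: Im(Z) = 2.95 ⇒ lagging (phase φ = 13.9°).

PF = 0.9706 (lagging, φ = 13.9°)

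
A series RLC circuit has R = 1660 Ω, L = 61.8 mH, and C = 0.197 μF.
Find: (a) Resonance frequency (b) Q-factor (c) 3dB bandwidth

Step 1 — Resonance: ω₀ = 1/√(LC) = 1/√(0.0618·1.97e-07) = 9063 rad/s.
Step 2 — f₀ = ω₀/(2π) = 1442 Hz.
Step 3 — Series Q: Q = ω₀L/R = 9063·0.0618/1660 = 0.3374.
Step 4 — Bandwidth: Δω = ω₀/Q = 2.686e+04 rad/s; BW = Δω/(2π) = 4275 Hz.

(a) f₀ = 1442 Hz  (b) Q = 0.3374  (c) BW = 4275 Hz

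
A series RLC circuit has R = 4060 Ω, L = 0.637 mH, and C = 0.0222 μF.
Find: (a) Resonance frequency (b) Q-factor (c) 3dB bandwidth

Step 1 — Resonance condition Im(Z)=0 gives ω₀ = 1/√(LC).
Step 2 — ω₀ = 1/√(0.000637·2.22e-08) = 2.659e+05 rad/s.
Step 3 — f₀ = ω₀/(2π) = 4.232e+04 Hz.
Step 4 — Series Q: Q = ω₀L/R = 2.659e+05·0.000637/4060 = 0.04172.
Step 5 — 3dB bandwidth: Δω = ω₀/Q = 6.374e+06 rad/s; BW = Δω/(2π) = 1.014e+06 Hz.

(a) f₀ = 4.232e+04 Hz  (b) Q = 0.04172  (c) BW = 1.014e+06 Hz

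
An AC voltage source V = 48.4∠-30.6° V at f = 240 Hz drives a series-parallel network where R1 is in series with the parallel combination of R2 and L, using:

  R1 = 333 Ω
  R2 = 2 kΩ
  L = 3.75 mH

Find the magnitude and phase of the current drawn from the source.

Step 1 — Angular frequency: ω = 2π·f = 2π·240 = 1508 rad/s.
Step 2 — Component impedances:
  R1: Z = R = 333 Ω
  R2: Z = R = 2000 Ω
  L: Z = jωL = j·1508·0.00375 = 0 + j5.655 Ω
Step 3 — Parallel branch: R2 || L = 1/(1/R2 + 1/L) = 0.01599 + j5.655 Ω.
Step 4 — Series with R1: Z_total = R1 + (R2 || L) = 333 + j5.655 Ω = 333.1∠1.0° Ω.
Step 5 — Source phasor: V = 48.4∠-30.6° V = 41.66 - j24.64 V.
Step 6 — Ohm's law: I = V / Z_total = (41.66 - j24.64) / (333 + j5.655) = 0.1238 - j0.07609 A.
Step 7 — Convert to polar: |I| = 0.1453 A, ∠I = -31.6°.

I = 0.1453∠-31.6° A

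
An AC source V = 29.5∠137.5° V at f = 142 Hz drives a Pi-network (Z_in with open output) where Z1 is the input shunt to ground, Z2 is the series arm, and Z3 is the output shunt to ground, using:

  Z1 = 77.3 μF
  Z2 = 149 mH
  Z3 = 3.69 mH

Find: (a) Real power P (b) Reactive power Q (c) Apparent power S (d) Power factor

Step 1 — Angular frequency: ω = 2π·f = 2π·142 = 892.2 rad/s.
Step 2 — Component impedances:
  Z1: Z = 1/(jωC) = -j/(ω·C) = 0 - j14.5 Ω
  Z2: Z = jωL = j·892.2·0.149 = 0 + j132.9 Ω
  Z3: Z = jωL = j·892.2·0.00369 = 0 + j3.292 Ω
Step 3 — With open output, the series arm Z2 and the output shunt Z3 appear in series to ground: Z2 + Z3 = 0 + j136.2 Ω.
Step 4 — Parallel with input shunt Z1: Z_in = Z1 || (Z2 + Z3) = 0 - j16.23 Ω = 16.23∠-90.0° Ω.
Step 5 — Source phasor: V = 29.5∠137.5° V = -21.75 + j19.93 V.
Step 6 — Current: I = V / Z = -1.228 - j1.34 A = 1.818∠-132.5° A.
Step 7 — Complex power: S = V·I* = 0 - j53.63 VA.
Step 8 — Real power: P = Re(S) = 0 W.
Step 9 — Reactive power: Q = Im(S) = -53.63 VAR.
Step 10 — Apparent power: |S| = 53.63 VA.
Step 11 — Power factor: PF = P/|S| = 0 (leading).

(a) P = 0 W  (b) Q = -53.63 VAR  (c) S = 53.63 VA  (d) PF = 0 (leading)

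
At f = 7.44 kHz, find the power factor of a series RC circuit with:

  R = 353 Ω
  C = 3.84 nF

Step 1 — Angular frequency: ω = 2π·f = 2π·7440 = 4.675e+04 rad/s.
Step 2 — Component impedances:
  R: Z = R = 353 Ω
  C: Z = 1/(jωC) = -j/(ω·C) = 0 - j5571 Ω
Step 3 — Series combination: Z_total = R + C = 353 - j5571 Ω = 5582∠-86.4° Ω.
Step 4 — Power factor: PF = cos(φ) = Re(Z)/|Z| = 353/5582 = 0.06324.
Step 5 — Type: Im(Z) = -5571 ⇒ leading (phase φ = -86.4°).

PF = 0.06324 (leading, φ = -86.4°)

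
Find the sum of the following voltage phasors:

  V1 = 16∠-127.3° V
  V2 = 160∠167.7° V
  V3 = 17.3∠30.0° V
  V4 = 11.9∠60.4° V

Step 1 — Convert each phasor to rectangular form:
  V1 = 16·(cos(-127.3°) + j·sin(-127.3°)) = -9.696 - j12.73 V
  V2 = 160·(cos(167.7°) + j·sin(167.7°)) = -156.3 + j34.08 V
  V3 = 17.3·(cos(30.0°) + j·sin(30.0°)) = 14.98 + j8.65 V
  V4 = 11.9·(cos(60.4°) + j·sin(60.4°)) = 5.878 + j10.35 V
Step 2 — Sum components: V_total = -145.2 + j40.35 V.
Step 3 — Convert to polar: |V_total| = 150.7 V, ∠V_total = 164.5°.

V_total = 150.7∠164.5° V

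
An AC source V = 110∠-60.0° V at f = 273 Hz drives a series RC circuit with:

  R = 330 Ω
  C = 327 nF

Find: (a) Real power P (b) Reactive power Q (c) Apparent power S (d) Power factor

Step 1 — Angular frequency: ω = 2π·f = 2π·273 = 1715 rad/s.
Step 2 — Component impedances:
  R: Z = R = 330 Ω
  C: Z = 1/(jωC) = -j/(ω·C) = 0 - j1783 Ω
Step 3 — Series combination: Z_total = R + C = 330 - j1783 Ω = 1813∠-79.5° Ω.
Step 4 — Source phasor: V = 110∠-60.0° V = 55 - j95.26 V.
Step 5 — Current: I = V / Z = 0.05718 + j0.02027 A = 0.06067∠19.5° A.
Step 6 — Complex power: S = V·I* = 1.215 - j6.562 VA.
Step 7 — Real power: P = Re(S) = 1.215 W.
Step 8 — Reactive power: Q = Im(S) = -6.562 VAR.
Step 9 — Apparent power: |S| = 6.674 VA.
Step 10 — Power factor: PF = P/|S| = 0.182 (leading).

(a) P = 1.215 W  (b) Q = -6.562 VAR  (c) S = 6.674 VA  (d) PF = 0.182 (leading)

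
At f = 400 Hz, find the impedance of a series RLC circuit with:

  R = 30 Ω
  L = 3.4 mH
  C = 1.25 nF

Step 1 — Angular frequency: ω = 2π·f = 2π·400 = 2513 rad/s.
Step 2 — Component impedances:
  R: Z = R = 30 Ω
  L: Z = jωL = j·2513·0.0034 = 0 + j8.545 Ω
  C: Z = 1/(jωC) = -j/(ω·C) = 0 - j3.183e+05 Ω
Step 3 — Series combination: Z_total = R + L + C = 30 - j3.183e+05 Ω = 3.183e+05∠-90.0° Ω.

Z = 30 - j3.183e+05 Ω = 3.183e+05∠-90.0° Ω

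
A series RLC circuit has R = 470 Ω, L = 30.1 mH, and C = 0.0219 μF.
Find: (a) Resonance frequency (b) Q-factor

Step 1 — Resonance condition Im(Z)=0 gives ω₀ = 1/√(LC).
Step 2 — ω₀ = 1/√(0.0301·2.19e-08) = 3.895e+04 rad/s.
Step 3 — f₀ = ω₀/(2π) = 6199 Hz.
Step 4 — Series Q: Q = ω₀L/R = 3.895e+04·0.0301/470 = 2.494.

(a) f₀ = 6199 Hz  (b) Q = 2.494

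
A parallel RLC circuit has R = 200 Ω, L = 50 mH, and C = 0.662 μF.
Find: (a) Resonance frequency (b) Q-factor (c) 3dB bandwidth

Step 1 — Resonance: ω₀ = 1/√(LC) = 1/√(0.05·6.62e-07) = 5496 rad/s.
Step 2 — f₀ = ω₀/(2π) = 874.8 Hz.
Step 3 — Parallel Q: Q = R/(ω₀L) = 200/(5496·0.05) = 0.7277.
Step 4 — Bandwidth: Δω = ω₀/Q = 7553 rad/s; BW = Δω/(2π) = 1202 Hz.

(a) f₀ = 874.8 Hz  (b) Q = 0.7277  (c) BW = 1202 Hz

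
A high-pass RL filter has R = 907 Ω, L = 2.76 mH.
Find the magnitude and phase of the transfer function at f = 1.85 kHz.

Step 1 — Angular frequency: ω = 2π·1850 = 1.162e+04 rad/s.
Step 2 — Transfer function: H(jω) = jωL/(R + jωL).
Step 3 — Numerator jωL = j·32.08; denominator R + jωL = 907 + j32.08.
Step 4 — H = 0.00125 + j0.03533.
Step 5 — Magnitude: |H| = 0.03535 (-29.0 dB); phase: φ = 88.0°.

|H| = 0.03535 (-29.0 dB), φ = 88.0°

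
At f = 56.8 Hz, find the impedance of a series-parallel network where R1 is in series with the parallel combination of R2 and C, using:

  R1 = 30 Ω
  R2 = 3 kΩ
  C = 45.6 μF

Step 1 — Angular frequency: ω = 2π·f = 2π·56.8 = 356.9 rad/s.
Step 2 — Component impedances:
  R1: Z = R = 30 Ω
  R2: Z = R = 3000 Ω
  C: Z = 1/(jωC) = -j/(ω·C) = 0 - j61.45 Ω
Step 3 — Parallel branch: R2 || C = 1/(1/R2 + 1/C) = 1.258 - j61.42 Ω.
Step 4 — Series with R1: Z_total = R1 + (R2 || C) = 31.26 - j61.42 Ω = 68.92∠-63.0° Ω.

Z = 31.26 - j61.42 Ω = 68.92∠-63.0° Ω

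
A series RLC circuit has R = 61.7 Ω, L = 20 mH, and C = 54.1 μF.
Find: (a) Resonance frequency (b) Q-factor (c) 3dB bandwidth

Step 1 — Resonance: ω₀ = 1/√(LC) = 1/√(0.02·5.41e-05) = 961.4 rad/s.
Step 2 — f₀ = ω₀/(2π) = 153 Hz.
Step 3 — Series Q: Q = ω₀L/R = 961.4·0.02/61.7 = 0.3116.
Step 4 — Bandwidth: Δω = ω₀/Q = 3085 rad/s; BW = Δω/(2π) = 491 Hz.

(a) f₀ = 153 Hz  (b) Q = 0.3116  (c) BW = 491 Hz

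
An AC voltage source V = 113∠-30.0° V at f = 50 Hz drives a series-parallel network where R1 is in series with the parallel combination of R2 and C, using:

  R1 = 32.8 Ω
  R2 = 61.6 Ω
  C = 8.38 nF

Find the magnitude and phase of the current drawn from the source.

Step 1 — Angular frequency: ω = 2π·f = 2π·50 = 314.2 rad/s.
Step 2 — Component impedances:
  R1: Z = R = 32.8 Ω
  R2: Z = R = 61.6 Ω
  C: Z = 1/(jωC) = -j/(ω·C) = 0 - j3.798e+05 Ω
Step 3 — Parallel branch: R2 || C = 1/(1/R2 + 1/C) = 61.6 - j0.00999 Ω.
Step 4 — Series with R1: Z_total = R1 + (R2 || C) = 94.4 - j0.00999 Ω = 94.4∠-0.0° Ω.
Step 5 — Source phasor: V = 113∠-30.0° V = 97.86 - j56.5 V.
Step 6 — Ohm's law: I = V / Z_total = (97.86 - j56.5) / (94.4 - j0.00999) = 1.037 - j0.5984 A.
Step 7 — Convert to polar: |I| = 1.197 A, ∠I = -30.0°.

I = 1.197∠-30.0° A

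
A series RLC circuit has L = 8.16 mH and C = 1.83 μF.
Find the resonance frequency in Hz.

Step 1 — Resonance condition Im(Z)=0 gives ω₀ = 1/√(LC).
Step 2 — ω₀ = 1/√(0.00816·1.83e-06) = 8183 rad/s.
Step 3 — f₀ = ω₀/(2π) = 1302 Hz.

f₀ = 1302 Hz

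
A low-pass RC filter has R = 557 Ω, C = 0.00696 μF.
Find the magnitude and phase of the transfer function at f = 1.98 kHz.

Step 1 — Angular frequency: ω = 2π·1980 = 1.244e+04 rad/s.
Step 2 — Transfer function: H(jω) = 1/(1 + jωRC).
Step 3 — Denominator: 1 + jωRC = 1 + j·1.244e+04·557·6.96e-09 = 1 + j0.04823.
Step 4 — H = 0.9977 - j0.04812.
Step 5 — Magnitude: |H| = 0.9988 (-0.0 dB); phase: φ = -2.8°.

|H| = 0.9988 (-0.0 dB), φ = -2.8°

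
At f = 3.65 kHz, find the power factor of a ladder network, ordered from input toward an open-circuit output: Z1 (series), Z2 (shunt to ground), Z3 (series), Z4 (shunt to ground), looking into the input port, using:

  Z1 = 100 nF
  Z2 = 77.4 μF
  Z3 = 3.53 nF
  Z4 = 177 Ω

Step 1 — Angular frequency: ω = 2π·f = 2π·3650 = 2.293e+04 rad/s.
Step 2 — Component impedances:
  Z1: Z = 1/(jωC) = -j/(ω·C) = 0 - j436 Ω
  Z2: Z = 1/(jωC) = -j/(ω·C) = 0 - j0.5634 Ω
  Z3: Z = 1/(jωC) = -j/(ω·C) = 0 - j1.235e+04 Ω
  Z4: Z = R = 177 Ω
Step 3 — Ladder network (open output): work backward from the far end, alternating series and parallel combinations. Z_in = 0 - j436.6 Ω = 436.6∠-90.0° Ω.
Step 4 — Power factor: PF = cos(φ) = Re(Z)/|Z| = 3.6805e-07/436.6 = 8.43e-10.
Step 5 — Type: Im(Z) = -436.6 ⇒ leading (phase φ = -90.0°).

PF = 8.43e-10 (leading, φ = -90.0°)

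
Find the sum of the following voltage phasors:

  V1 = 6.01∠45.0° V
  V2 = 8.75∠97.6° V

Step 1 — Convert each phasor to rectangular form:
  V1 = 6.01·(cos(45.0°) + j·sin(45.0°)) = 4.25 + j4.25 V
  V2 = 8.75·(cos(97.6°) + j·sin(97.6°)) = -1.157 + j8.673 V
Step 2 — Sum components: V_total = 3.092 + j12.92 V.
Step 3 — Convert to polar: |V_total| = 13.29 V, ∠V_total = 76.5°.

V_total = 13.29∠76.5° V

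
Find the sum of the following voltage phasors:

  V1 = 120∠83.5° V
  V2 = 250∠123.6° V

Step 1 — Convert each phasor to rectangular form:
  V1 = 120·(cos(83.5°) + j·sin(83.5°)) = 13.58 + j119.2 V
  V2 = 250·(cos(123.6°) + j·sin(123.6°)) = -138.3 + j208.2 V
Step 2 — Sum components: V_total = -124.8 + j327.5 V.
Step 3 — Convert to polar: |V_total| = 350.4 V, ∠V_total = 110.9°.

V_total = 350.4∠110.9° V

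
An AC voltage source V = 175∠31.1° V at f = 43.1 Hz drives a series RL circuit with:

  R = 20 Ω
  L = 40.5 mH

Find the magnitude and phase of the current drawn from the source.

Step 1 — Angular frequency: ω = 2π·f = 2π·43.1 = 270.8 rad/s.
Step 2 — Component impedances:
  R: Z = R = 20 Ω
  L: Z = jωL = j·270.8·0.0405 = 0 + j10.97 Ω
Step 3 — Series combination: Z_total = R + L = 20 + j10.97 Ω = 22.81∠28.7° Ω.
Step 4 — Source phasor: V = 175∠31.1° V = 149.8 + j90.39 V.
Step 5 — Ohm's law: I = V / Z_total = (149.8 + j90.39) / (20 + j10.97) = 7.666 + j0.316 A.
Step 6 — Convert to polar: |I| = 7.672 A, ∠I = 2.4°.

I = 7.672∠2.4° A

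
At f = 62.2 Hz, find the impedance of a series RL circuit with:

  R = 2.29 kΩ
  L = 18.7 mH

Step 1 — Angular frequency: ω = 2π·f = 2π·62.2 = 390.8 rad/s.
Step 2 — Component impedances:
  R: Z = R = 2290 Ω
  L: Z = jωL = j·390.8·0.0187 = 0 + j7.308 Ω
Step 3 — Series combination: Z_total = R + L = 2290 + j7.308 Ω = 2290∠0.2° Ω.

Z = 2290 + j7.308 Ω = 2290∠0.2° Ω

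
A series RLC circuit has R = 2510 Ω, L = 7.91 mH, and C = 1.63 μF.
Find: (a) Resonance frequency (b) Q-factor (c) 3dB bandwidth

Step 1 — Resonance: ω₀ = 1/√(LC) = 1/√(0.00791·1.63e-06) = 8807 rad/s.
Step 2 — f₀ = ω₀/(2π) = 1402 Hz.
Step 3 — Series Q: Q = ω₀L/R = 8807·0.00791/2510 = 0.02775.
Step 4 — Bandwidth: Δω = ω₀/Q = 3.173e+05 rad/s; BW = Δω/(2π) = 5.05e+04 Hz.

(a) f₀ = 1402 Hz  (b) Q = 0.02775  (c) BW = 5.05e+04 Hz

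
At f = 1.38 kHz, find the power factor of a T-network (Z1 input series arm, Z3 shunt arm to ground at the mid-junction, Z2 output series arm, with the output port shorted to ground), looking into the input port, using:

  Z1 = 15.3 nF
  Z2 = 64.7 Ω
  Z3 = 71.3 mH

Step 1 — Angular frequency: ω = 2π·f = 2π·1380 = 8671 rad/s.
Step 2 — Component impedances:
  Z1: Z = 1/(jωC) = -j/(ω·C) = 0 - j7538 Ω
  Z2: Z = R = 64.7 Ω
  Z3: Z = jωL = j·8671·0.0713 = 0 + j618.2 Ω
Step 3 — With the output port shorted to ground, the output series arm Z2 runs from the junction to ground; the shunt arm Z3 also runs from the junction to ground. They appear in parallel: Z3 || Z2 = 64 + j6.698 Ω.
Step 4 — Series with input arm Z1: Z_in = Z1 + (Z3 || Z2) = 64 - j7531 Ω = 7531∠-89.5° Ω.
Step 5 — Power factor: PF = cos(φ) = Re(Z)/|Z| = 64/7531 = 0.008498.
Step 6 — Type: Im(Z) = -7531 ⇒ leading (phase φ = -89.5°).

PF = 0.008498 (leading, φ = -89.5°)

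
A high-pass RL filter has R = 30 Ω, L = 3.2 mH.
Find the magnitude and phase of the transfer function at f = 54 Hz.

Step 1 — Angular frequency: ω = 2π·54 = 339.3 rad/s.
Step 2 — Transfer function: H(jω) = jωL/(R + jωL).
Step 3 — Numerator jωL = j·1.086; denominator R + jωL = 30 + j1.086.
Step 4 — H = 0.001308 + j0.03614.
Step 5 — Magnitude: |H| = 0.03617 (-28.8 dB); phase: φ = 87.9°.

|H| = 0.03617 (-28.8 dB), φ = 87.9°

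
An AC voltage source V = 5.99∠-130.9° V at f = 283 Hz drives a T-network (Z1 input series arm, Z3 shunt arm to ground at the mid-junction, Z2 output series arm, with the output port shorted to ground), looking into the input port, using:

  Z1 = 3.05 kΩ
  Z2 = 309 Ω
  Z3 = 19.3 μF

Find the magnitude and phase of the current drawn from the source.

Step 1 — Angular frequency: ω = 2π·f = 2π·283 = 1778 rad/s.
Step 2 — Component impedances:
  Z1: Z = R = 3050 Ω
  Z2: Z = R = 309 Ω
  Z3: Z = 1/(jωC) = -j/(ω·C) = 0 - j29.14 Ω
Step 3 — With the output port shorted to ground, the output series arm Z2 runs from the junction to ground; the shunt arm Z3 also runs from the junction to ground. They appear in parallel: Z3 || Z2 = 2.724 - j28.88 Ω.
Step 4 — Series with input arm Z1: Z_in = Z1 + (Z3 || Z2) = 3053 - j28.88 Ω = 3053∠-0.5° Ω.
Step 5 — Source phasor: V = 5.99∠-130.9° V = -3.922 - j4.528 V.
Step 6 — Ohm's law: I = V / Z_total = (-3.922 - j4.528) / (3053 - j28.88) = -0.001271 - j0.001495 A.
Step 7 — Convert to polar: |I| = 0.001962 A, ∠I = -130.4°.

I = 0.001962∠-130.4° A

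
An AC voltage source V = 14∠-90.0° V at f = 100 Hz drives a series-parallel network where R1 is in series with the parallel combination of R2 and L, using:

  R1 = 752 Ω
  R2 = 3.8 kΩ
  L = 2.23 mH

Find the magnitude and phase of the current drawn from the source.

Step 1 — Angular frequency: ω = 2π·f = 2π·100 = 628.3 rad/s.
Step 2 — Component impedances:
  R1: Z = R = 752 Ω
  R2: Z = R = 3800 Ω
  L: Z = jωL = j·628.3·0.00223 = 0 + j1.401 Ω
Step 3 — Parallel branch: R2 || L = 1/(1/R2 + 1/L) = 0.0005166 + j1.401 Ω.
Step 4 — Series with R1: Z_total = R1 + (R2 || L) = 752 + j1.401 Ω = 752∠0.1° Ω.
Step 5 — Source phasor: V = 14∠-90.0° V = 0 - j14 V.
Step 6 — Ohm's law: I = V / Z_total = (0 - j14) / (752 + j1.401) = -3.469e-05 - j0.01862 A.
Step 7 — Convert to polar: |I| = 0.01862 A, ∠I = -90.1°.

I = 0.01862∠-90.1° A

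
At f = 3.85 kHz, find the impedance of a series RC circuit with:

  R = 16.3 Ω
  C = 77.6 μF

Step 1 — Angular frequency: ω = 2π·f = 2π·3850 = 2.419e+04 rad/s.
Step 2 — Component impedances:
  R: Z = R = 16.3 Ω
  C: Z = 1/(jωC) = -j/(ω·C) = 0 - j0.5327 Ω
Step 3 — Series combination: Z_total = R + C = 16.3 - j0.5327 Ω = 16.31∠-1.9° Ω.

Z = 16.3 - j0.5327 Ω = 16.31∠-1.9° Ω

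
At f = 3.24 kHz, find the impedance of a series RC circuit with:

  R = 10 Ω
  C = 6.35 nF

Step 1 — Angular frequency: ω = 2π·f = 2π·3240 = 2.036e+04 rad/s.
Step 2 — Component impedances:
  R: Z = R = 10 Ω
  C: Z = 1/(jωC) = -j/(ω·C) = 0 - j7736 Ω
Step 3 — Series combination: Z_total = R + C = 10 - j7736 Ω = 7736∠-89.9° Ω.

Z = 10 - j7736 Ω = 7736∠-89.9° Ω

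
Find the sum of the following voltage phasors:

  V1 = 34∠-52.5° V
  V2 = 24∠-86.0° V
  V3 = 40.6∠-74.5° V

Step 1 — Convert each phasor to rectangular form:
  V1 = 34·(cos(-52.5°) + j·sin(-52.5°)) = 20.7 - j26.97 V
  V2 = 24·(cos(-86.0°) + j·sin(-86.0°)) = 1.674 - j23.94 V
  V3 = 40.6·(cos(-74.5°) + j·sin(-74.5°)) = 10.85 - j39.12 V
Step 2 — Sum components: V_total = 33.22 - j90.04 V.
Step 3 — Convert to polar: |V_total| = 95.97 V, ∠V_total = -69.7°.

V_total = 95.97∠-69.7° V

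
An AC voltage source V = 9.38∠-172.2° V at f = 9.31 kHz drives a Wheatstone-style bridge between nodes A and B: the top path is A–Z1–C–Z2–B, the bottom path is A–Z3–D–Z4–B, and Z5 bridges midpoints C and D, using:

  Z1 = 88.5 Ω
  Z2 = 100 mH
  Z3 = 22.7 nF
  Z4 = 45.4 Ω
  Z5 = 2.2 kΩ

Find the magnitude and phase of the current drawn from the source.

Step 1 — Angular frequency: ω = 2π·f = 2π·9310 = 5.85e+04 rad/s.
Step 2 — Component impedances:
  Z1: Z = R = 88.5 Ω
  Z2: Z = jωL = j·5.85e+04·0.1 = 0 + j5850 Ω
  Z3: Z = 1/(jωC) = -j/(ω·C) = 0 - j753.1 Ω
  Z4: Z = R = 45.4 Ω
  Z5: Z = R = 2200 Ω
Step 3 — Bridge requires nodal analysis (the Z5 bridge couples midpoints C and D, so the two paths cannot be reduced to a simple series/parallel combination). Setting node B to ground and injecting 1 A at node A, the 3-node admittance system at A, C, D solves to V_A = Z_AB = 338.3 - j743.8 Ω = 817.1∠-65.5° Ω.
Step 4 — Source phasor: V = 9.38∠-172.2° V = -9.293 - j1.273 V.
Step 5 — Ohm's law: I = V / Z_total = (-9.293 - j1.273) / (338.3 - j743.8) = -0.003291 - j0.011 A.
Step 6 — Convert to polar: |I| = 0.01148 A, ∠I = -106.7°.

I = 0.01148∠-106.7° A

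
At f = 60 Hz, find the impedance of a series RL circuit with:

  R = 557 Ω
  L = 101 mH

Step 1 — Angular frequency: ω = 2π·f = 2π·60 = 377 rad/s.
Step 2 — Component impedances:
  R: Z = R = 557 Ω
  L: Z = jωL = j·377·0.101 = 0 + j38.08 Ω
Step 3 — Series combination: Z_total = R + L = 557 + j38.08 Ω = 558.3∠3.9° Ω.

Z = 557 + j38.08 Ω = 558.3∠3.9° Ω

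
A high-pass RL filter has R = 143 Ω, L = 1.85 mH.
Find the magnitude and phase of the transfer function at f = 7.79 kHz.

Step 1 — Angular frequency: ω = 2π·7790 = 4.895e+04 rad/s.
Step 2 — Transfer function: H(jω) = jωL/(R + jωL).
Step 3 — Numerator jωL = j·90.55; denominator R + jωL = 143 + j90.55.
Step 4 — H = 0.2862 + j0.452.
Step 5 — Magnitude: |H| = 0.535 (-5.4 dB); phase: φ = 57.7°.

|H| = 0.535 (-5.4 dB), φ = 57.7°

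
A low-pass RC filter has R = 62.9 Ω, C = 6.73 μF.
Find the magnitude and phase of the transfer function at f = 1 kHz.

Step 1 — Angular frequency: ω = 2π·1000 = 6283 rad/s.
Step 2 — Transfer function: H(jω) = 1/(1 + jωRC).
Step 3 — Denominator: 1 + jωRC = 1 + j·6283·62.9·6.73e-06 = 1 + j2.66.
Step 4 — H = 0.1238 - j0.3294.
Step 5 — Magnitude: |H| = 0.3519 (-9.1 dB); phase: φ = -69.4°.

|H| = 0.3519 (-9.1 dB), φ = -69.4°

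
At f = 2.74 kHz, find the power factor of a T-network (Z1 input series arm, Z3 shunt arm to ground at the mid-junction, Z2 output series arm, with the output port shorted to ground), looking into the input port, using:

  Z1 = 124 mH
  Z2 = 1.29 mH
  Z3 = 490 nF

Step 1 — Angular frequency: ω = 2π·f = 2π·2740 = 1.722e+04 rad/s.
Step 2 — Component impedances:
  Z1: Z = jωL = j·1.722e+04·0.124 = 0 + j2135 Ω
  Z2: Z = jωL = j·1.722e+04·0.00129 = 0 + j22.21 Ω
  Z3: Z = 1/(jωC) = -j/(ω·C) = 0 - j118.5 Ω
Step 3 — With the output port shorted to ground, the output series arm Z2 runs from the junction to ground; the shunt arm Z3 also runs from the junction to ground. They appear in parallel: Z3 || Z2 = 0 + j27.33 Ω.
Step 4 — Series with input arm Z1: Z_in = Z1 + (Z3 || Z2) = 0 + j2162 Ω = 2162∠90.0° Ω.
Step 5 — Power factor: PF = cos(φ) = Re(Z)/|Z| = 0/2162 = 0.
Step 6 — Type: Im(Z) = 2162 ⇒ lagging (phase φ = 90.0°).

PF = 0 (lagging, φ = 90.0°)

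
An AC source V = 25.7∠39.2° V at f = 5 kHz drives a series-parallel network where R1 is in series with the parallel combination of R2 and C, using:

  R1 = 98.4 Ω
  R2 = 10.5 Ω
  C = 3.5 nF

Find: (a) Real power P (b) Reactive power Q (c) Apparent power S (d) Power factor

Step 1 — Angular frequency: ω = 2π·f = 2π·5000 = 3.142e+04 rad/s.
Step 2 — Component impedances:
  R1: Z = R = 98.4 Ω
  R2: Z = R = 10.5 Ω
  C: Z = 1/(jωC) = -j/(ω·C) = 0 - j9095 Ω
Step 3 — Parallel branch: R2 || C = 1/(1/R2 + 1/C) = 10.5 - j0.01212 Ω.
Step 4 — Series with R1: Z_total = R1 + (R2 || C) = 108.9 - j0.01212 Ω = 108.9∠-0.0° Ω.
Step 5 — Source phasor: V = 25.7∠39.2° V = 19.92 + j16.24 V.
Step 6 — Current: I = V / Z = 0.1829 + j0.1492 A = 0.236∠39.2° A.
Step 7 — Complex power: S = V·I* = 6.065 - j0.0006752 VA.
Step 8 — Real power: P = Re(S) = 6.065 W.
Step 9 — Reactive power: Q = Im(S) = -0.0006752 VAR.
Step 10 — Apparent power: |S| = 6.065 VA.
Step 11 — Power factor: PF = P/|S| = 1 (leading).

(a) P = 6.065 W  (b) Q = -0.0006752 VAR  (c) S = 6.065 VA  (d) PF = 1 (leading)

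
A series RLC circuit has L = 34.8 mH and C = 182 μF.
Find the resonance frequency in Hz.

Step 1 — Resonance condition Im(Z)=0 gives ω₀ = 1/√(LC).
Step 2 — ω₀ = 1/√(0.0348·0.000182) = 397.4 rad/s.
Step 3 — f₀ = ω₀/(2π) = 63.24 Hz.

f₀ = 63.24 Hz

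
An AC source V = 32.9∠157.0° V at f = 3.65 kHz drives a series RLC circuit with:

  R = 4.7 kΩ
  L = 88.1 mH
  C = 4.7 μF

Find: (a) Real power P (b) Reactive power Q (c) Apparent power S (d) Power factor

Step 1 — Angular frequency: ω = 2π·f = 2π·3650 = 2.293e+04 rad/s.
Step 2 — Component impedances:
  R: Z = R = 4700 Ω
  L: Z = jωL = j·2.293e+04·0.0881 = 0 + j2020 Ω
  C: Z = 1/(jωC) = -j/(ω·C) = 0 - j9.277 Ω
Step 3 — Series combination: Z_total = R + L + C = 4700 + j2011 Ω = 5112∠23.2° Ω.
Step 4 — Source phasor: V = 32.9∠157.0° V = -30.28 + j12.86 V.
Step 5 — Current: I = V / Z = -0.004457 + j0.004642 A = 0.006436∠133.8° A.
Step 6 — Complex power: S = V·I* = 0.1947 + j0.0833 VA.
Step 7 — Real power: P = Re(S) = 0.1947 W.
Step 8 — Reactive power: Q = Im(S) = 0.0833 VAR.
Step 9 — Apparent power: |S| = 0.2117 VA.
Step 10 — Power factor: PF = P/|S| = 0.9194 (lagging).

(a) P = 0.1947 W  (b) Q = 0.0833 VAR  (c) S = 0.2117 VA  (d) PF = 0.9194 (lagging)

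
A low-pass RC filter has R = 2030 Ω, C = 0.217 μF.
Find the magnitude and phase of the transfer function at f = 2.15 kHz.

Step 1 — Angular frequency: ω = 2π·2150 = 1.351e+04 rad/s.
Step 2 — Transfer function: H(jω) = 1/(1 + jωRC).
Step 3 — Denominator: 1 + jωRC = 1 + j·1.351e+04·2030·2.17e-07 = 1 + j5.951.
Step 4 — H = 0.02746 - j0.1634.
Step 5 — Magnitude: |H| = 0.1657 (-15.6 dB); phase: φ = -80.5°.

|H| = 0.1657 (-15.6 dB), φ = -80.5°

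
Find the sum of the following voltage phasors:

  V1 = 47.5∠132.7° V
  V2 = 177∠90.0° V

Step 1 — Convert each phasor to rectangular form:
  V1 = 47.5·(cos(132.7°) + j·sin(132.7°)) = -32.21 + j34.91 V
  V2 = 177·(cos(90.0°) + j·sin(90.0°)) = 0 + j177 V
Step 2 — Sum components: V_total = -32.21 + j211.9 V.
Step 3 — Convert to polar: |V_total| = 214.3 V, ∠V_total = 98.6°.

V_total = 214.3∠98.6° V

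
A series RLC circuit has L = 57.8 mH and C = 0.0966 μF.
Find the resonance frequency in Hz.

Step 1 — Resonance condition Im(Z)=0 gives ω₀ = 1/√(LC).
Step 2 — ω₀ = 1/√(0.0578·9.66e-08) = 1.338e+04 rad/s.
Step 3 — f₀ = ω₀/(2π) = 2130 Hz.

f₀ = 2130 Hz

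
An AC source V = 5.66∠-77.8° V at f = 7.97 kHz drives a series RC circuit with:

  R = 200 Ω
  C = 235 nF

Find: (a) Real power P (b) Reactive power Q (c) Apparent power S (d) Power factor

Step 1 — Angular frequency: ω = 2π·f = 2π·7970 = 5.008e+04 rad/s.
Step 2 — Component impedances:
  R: Z = R = 200 Ω
  C: Z = 1/(jωC) = -j/(ω·C) = 0 - j84.98 Ω
Step 3 — Series combination: Z_total = R + C = 200 - j84.98 Ω = 217.3∠-23.0° Ω.
Step 4 — Source phasor: V = 5.66∠-77.8° V = 1.196 - j5.532 V.
Step 5 — Current: I = V / Z = 0.01502 - j0.02128 A = 0.02605∠-54.8° A.
Step 6 — Complex power: S = V·I* = 0.1357 - j0.05765 VA.
Step 7 — Real power: P = Re(S) = 0.1357 W.
Step 8 — Reactive power: Q = Im(S) = -0.05765 VAR.
Step 9 — Apparent power: |S| = 0.1474 VA.
Step 10 — Power factor: PF = P/|S| = 0.9204 (leading).

(a) P = 0.1357 W  (b) Q = -0.05765 VAR  (c) S = 0.1474 VA  (d) PF = 0.9204 (leading)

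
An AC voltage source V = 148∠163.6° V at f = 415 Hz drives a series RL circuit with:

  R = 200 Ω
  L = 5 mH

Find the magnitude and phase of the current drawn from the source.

Step 1 — Angular frequency: ω = 2π·f = 2π·415 = 2608 rad/s.
Step 2 — Component impedances:
  R: Z = R = 200 Ω
  L: Z = jωL = j·2608·0.005 = 0 + j13.04 Ω
Step 3 — Series combination: Z_total = R + L = 200 + j13.04 Ω = 200.4∠3.7° Ω.
Step 4 — Source phasor: V = 148∠163.6° V = -142 + j41.79 V.
Step 5 — Ohm's law: I = V / Z_total = (-142 + j41.79) / (200 + j13.04) = -0.6933 + j0.2541 A.
Step 6 — Convert to polar: |I| = 0.7384 A, ∠I = 159.9°.

I = 0.7384∠159.9° A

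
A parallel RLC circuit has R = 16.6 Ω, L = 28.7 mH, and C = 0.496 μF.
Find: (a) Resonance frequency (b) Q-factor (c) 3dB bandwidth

Step 1 — Resonance: ω₀ = 1/√(LC) = 1/√(0.0287·4.96e-07) = 8381 rad/s.
Step 2 — f₀ = ω₀/(2π) = 1334 Hz.
Step 3 — Parallel Q: Q = R/(ω₀L) = 16.6/(8381·0.0287) = 0.06901.
Step 4 — Bandwidth: Δω = ω₀/Q = 1.215e+05 rad/s; BW = Δω/(2π) = 1.933e+04 Hz.

(a) f₀ = 1334 Hz  (b) Q = 0.06901  (c) BW = 1.933e+04 Hz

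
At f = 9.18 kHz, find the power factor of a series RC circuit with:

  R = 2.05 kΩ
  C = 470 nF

Step 1 — Angular frequency: ω = 2π·f = 2π·9180 = 5.768e+04 rad/s.
Step 2 — Component impedances:
  R: Z = R = 2050 Ω
  C: Z = 1/(jωC) = -j/(ω·C) = 0 - j36.89 Ω
Step 3 — Series combination: Z_total = R + C = 2050 - j36.89 Ω = 2050∠-1.0° Ω.
Step 4 — Power factor: PF = cos(φ) = Re(Z)/|Z| = 2050/2050.33 = 0.9998.
Step 5 — Type: Im(Z) = -36.89 ⇒ leading (phase φ = -1.0°).

PF = 0.9998 (leading, φ = -1.0°)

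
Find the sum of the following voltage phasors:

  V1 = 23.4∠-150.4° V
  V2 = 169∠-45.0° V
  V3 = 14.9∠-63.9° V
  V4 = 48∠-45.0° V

Step 1 — Convert each phasor to rectangular form:
  V1 = 23.4·(cos(-150.4°) + j·sin(-150.4°)) = -20.35 - j11.56 V
  V2 = 169·(cos(-45.0°) + j·sin(-45.0°)) = 119.5 - j119.5 V
  V3 = 14.9·(cos(-63.9°) + j·sin(-63.9°)) = 6.555 - j13.38 V
  V4 = 48·(cos(-45.0°) + j·sin(-45.0°)) = 33.94 - j33.94 V
Step 2 — Sum components: V_total = 139.7 - j178.4 V.
Step 3 — Convert to polar: |V_total| = 226.5 V, ∠V_total = -51.9°.

V_total = 226.5∠-51.9° V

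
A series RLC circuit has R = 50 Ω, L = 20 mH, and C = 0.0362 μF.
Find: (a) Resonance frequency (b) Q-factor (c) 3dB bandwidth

Step 1 — Resonance condition Im(Z)=0 gives ω₀ = 1/√(LC).
Step 2 — ω₀ = 1/√(0.02·3.62e-08) = 3.716e+04 rad/s.
Step 3 — f₀ = ω₀/(2π) = 5915 Hz.
Step 4 — Series Q: Q = ω₀L/R = 3.716e+04·0.02/50 = 14.87.
Step 5 — 3dB bandwidth: Δω = ω₀/Q = 2500 rad/s; BW = Δω/(2π) = 397.9 Hz.

(a) f₀ = 5915 Hz  (b) Q = 14.87  (c) BW = 397.9 Hz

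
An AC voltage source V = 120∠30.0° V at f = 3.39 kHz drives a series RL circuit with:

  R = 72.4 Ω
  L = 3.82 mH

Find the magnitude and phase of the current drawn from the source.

Step 1 — Angular frequency: ω = 2π·f = 2π·3390 = 2.13e+04 rad/s.
Step 2 — Component impedances:
  R: Z = R = 72.4 Ω
  L: Z = jωL = j·2.13e+04·0.00382 = 0 + j81.37 Ω
Step 3 — Series combination: Z_total = R + L = 72.4 + j81.37 Ω = 108.9∠48.3° Ω.
Step 4 — Source phasor: V = 120∠30.0° V = 103.9 + j60 V.
Step 5 — Ohm's law: I = V / Z_total = (103.9 + j60) / (72.4 + j81.37) = 1.046 - j0.3466 A.
Step 6 — Convert to polar: |I| = 1.102 A, ∠I = -18.3°.

I = 1.102∠-18.3° A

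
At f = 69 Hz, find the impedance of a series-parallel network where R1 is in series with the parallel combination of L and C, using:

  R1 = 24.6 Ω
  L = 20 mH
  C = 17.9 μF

Step 1 — Angular frequency: ω = 2π·f = 2π·69 = 433.5 rad/s.
Step 2 — Component impedances:
  R1: Z = R = 24.6 Ω
  L: Z = jωL = j·433.5·0.02 = 0 + j8.671 Ω
  C: Z = 1/(jωC) = -j/(ω·C) = 0 - j128.9 Ω
Step 3 — Parallel branch: L || C = 1/(1/L + 1/C) = 0 + j9.296 Ω.
Step 4 — Series with R1: Z_total = R1 + (L || C) = 24.6 + j9.296 Ω = 26.3∠20.7° Ω.

Z = 24.6 + j9.296 Ω = 26.3∠20.7° Ω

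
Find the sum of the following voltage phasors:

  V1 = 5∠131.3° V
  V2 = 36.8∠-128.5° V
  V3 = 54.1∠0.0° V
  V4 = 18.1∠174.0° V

Step 1 — Convert each phasor to rectangular form:
  V1 = 5·(cos(131.3°) + j·sin(131.3°)) = -3.3 + j3.756 V
  V2 = 36.8·(cos(-128.5°) + j·sin(-128.5°)) = -22.91 - j28.8 V
  V3 = 54.1·(cos(0.0°) + j·sin(0.0°)) = 54.1 V
  V4 = 18.1·(cos(174.0°) + j·sin(174.0°)) = -18 + j1.892 V
Step 2 — Sum components: V_total = 9.891 - j23.15 V.
Step 3 — Convert to polar: |V_total| = 25.18 V, ∠V_total = -66.9°.

V_total = 25.18∠-66.9° V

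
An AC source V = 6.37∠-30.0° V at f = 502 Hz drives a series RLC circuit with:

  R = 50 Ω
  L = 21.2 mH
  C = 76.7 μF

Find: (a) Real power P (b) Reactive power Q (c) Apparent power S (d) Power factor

Step 1 — Angular frequency: ω = 2π·f = 2π·502 = 3154 rad/s.
Step 2 — Component impedances:
  R: Z = R = 50 Ω
  L: Z = jωL = j·3154·0.0212 = 0 + j66.87 Ω
  C: Z = 1/(jωC) = -j/(ω·C) = 0 - j4.134 Ω
Step 3 — Series combination: Z_total = R + L + C = 50 + j62.73 Ω = 80.22∠51.4° Ω.
Step 4 — Source phasor: V = 6.37∠-30.0° V = 5.517 - j3.185 V.
Step 5 — Current: I = V / Z = 0.01181 - j0.07852 A = 0.0794∠-81.4° A.
Step 6 — Complex power: S = V·I* = 0.3153 + j0.3955 VA.
Step 7 — Real power: P = Re(S) = 0.3153 W.
Step 8 — Reactive power: Q = Im(S) = 0.3955 VAR.
Step 9 — Apparent power: |S| = 0.5058 VA.
Step 10 — Power factor: PF = P/|S| = 0.6233 (lagging).

(a) P = 0.3153 W  (b) Q = 0.3955 VAR  (c) S = 0.5058 VA  (d) PF = 0.6233 (lagging)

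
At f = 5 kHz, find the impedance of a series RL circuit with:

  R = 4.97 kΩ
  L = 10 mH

Step 1 — Angular frequency: ω = 2π·f = 2π·5000 = 3.142e+04 rad/s.
Step 2 — Component impedances:
  R: Z = R = 4970 Ω
  L: Z = jωL = j·3.142e+04·0.01 = 0 + j314.2 Ω
Step 3 — Series combination: Z_total = R + L = 4970 + j314.2 Ω = 4980∠3.6° Ω.

Z = 4970 + j314.2 Ω = 4980∠3.6° Ω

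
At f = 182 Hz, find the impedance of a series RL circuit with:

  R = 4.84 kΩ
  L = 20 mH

Step 1 — Angular frequency: ω = 2π·f = 2π·182 = 1144 rad/s.
Step 2 — Component impedances:
  R: Z = R = 4840 Ω
  L: Z = jωL = j·1144·0.02 = 0 + j22.87 Ω
Step 3 — Series combination: Z_total = R + L = 4840 + j22.87 Ω = 4840∠0.3° Ω.

Z = 4840 + j22.87 Ω = 4840∠0.3° Ω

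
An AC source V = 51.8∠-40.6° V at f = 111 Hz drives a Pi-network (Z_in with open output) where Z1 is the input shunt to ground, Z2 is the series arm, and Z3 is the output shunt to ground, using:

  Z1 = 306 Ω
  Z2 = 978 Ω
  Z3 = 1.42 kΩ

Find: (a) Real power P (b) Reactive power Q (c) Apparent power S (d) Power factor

Step 1 — Angular frequency: ω = 2π·f = 2π·111 = 697.4 rad/s.
Step 2 — Component impedances:
  Z1: Z = R = 306 Ω
  Z2: Z = R = 978 Ω
  Z3: Z = R = 1420 Ω
Step 3 — With open output, the series arm Z2 and the output shunt Z3 appear in series to ground: Z2 + Z3 = 2398 Ω.
Step 4 — Parallel with input shunt Z1: Z_in = Z1 || (Z2 + Z3) = 271.4 Ω = 271.4∠0.0° Ω.
Step 5 — Source phasor: V = 51.8∠-40.6° V = 39.33 - j33.71 V.
Step 6 — Current: I = V / Z = 0.1449 - j0.1242 A = 0.1909∠-40.6° A.
Step 7 — Complex power: S = V·I* = 9.888 VA.
Step 8 — Real power: P = Re(S) = 9.888 W.
Step 9 — Reactive power: Q = Im(S) = 0 VAR.
Step 10 — Apparent power: |S| = 9.888 VA.
Step 11 — Power factor: PF = P/|S| = 1 (unity).

(a) P = 9.888 W  (b) Q = 0 VAR  (c) S = 9.888 VA  (d) PF = 1 (unity)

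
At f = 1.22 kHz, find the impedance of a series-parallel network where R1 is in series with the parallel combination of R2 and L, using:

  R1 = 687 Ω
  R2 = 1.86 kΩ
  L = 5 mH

Step 1 — Angular frequency: ω = 2π·f = 2π·1220 = 7665 rad/s.
Step 2 — Component impedances:
  R1: Z = R = 687 Ω
  R2: Z = R = 1860 Ω
  L: Z = jωL = j·7665·0.005 = 0 + j38.33 Ω
Step 3 — Parallel branch: R2 || L = 1/(1/R2 + 1/L) = 0.7894 + j38.31 Ω.
Step 4 — Series with R1: Z_total = R1 + (R2 || L) = 687.8 + j38.31 Ω = 688.9∠3.2° Ω.

Z = 687.8 + j38.31 Ω = 688.9∠3.2° Ω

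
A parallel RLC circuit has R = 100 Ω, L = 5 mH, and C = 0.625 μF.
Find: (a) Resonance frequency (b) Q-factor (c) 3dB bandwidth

Step 1 — Resonance: ω₀ = 1/√(LC) = 1/√(0.005·6.25e-07) = 1.789e+04 rad/s.
Step 2 — f₀ = ω₀/(2π) = 2847 Hz.
Step 3 — Parallel Q: Q = R/(ω₀L) = 100/(1.789e+04·0.005) = 1.118.
Step 4 — Bandwidth: Δω = ω₀/Q = 1.6e+04 rad/s; BW = Δω/(2π) = 2546 Hz.

(a) f₀ = 2847 Hz  (b) Q = 1.118  (c) BW = 2546 Hz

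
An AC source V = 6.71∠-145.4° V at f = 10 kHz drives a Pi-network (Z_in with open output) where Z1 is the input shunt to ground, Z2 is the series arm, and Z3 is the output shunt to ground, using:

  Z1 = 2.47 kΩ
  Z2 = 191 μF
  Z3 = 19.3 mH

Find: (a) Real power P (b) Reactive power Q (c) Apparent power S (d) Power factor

Step 1 — Angular frequency: ω = 2π·f = 2π·1e+04 = 6.283e+04 rad/s.
Step 2 — Component impedances:
  Z1: Z = R = 2470 Ω
  Z2: Z = 1/(jωC) = -j/(ω·C) = 0 - j0.08333 Ω
  Z3: Z = jωL = j·6.283e+04·0.0193 = 0 + j1213 Ω
Step 3 — With open output, the series arm Z2 and the output shunt Z3 appear in series to ground: Z2 + Z3 = 0 + j1213 Ω.
Step 4 — Parallel with input shunt Z1: Z_in = Z1 || (Z2 + Z3) = 479.7 + j977.1 Ω = 1088∠63.9° Ω.
Step 5 — Source phasor: V = 6.71∠-145.4° V = -5.523 - j3.81 V.
Step 6 — Current: I = V / Z = -0.005378 + j0.003012 A = 0.006165∠150.7° A.
Step 7 — Complex power: S = V·I* = 0.01823 + j0.03713 VA.
Step 8 — Real power: P = Re(S) = 0.01823 W.
Step 9 — Reactive power: Q = Im(S) = 0.03713 VAR.
Step 10 — Apparent power: |S| = 0.04136 VA.
Step 11 — Power factor: PF = P/|S| = 0.4407 (lagging).

(a) P = 0.01823 W  (b) Q = 0.03713 VAR  (c) S = 0.04136 VA  (d) PF = 0.4407 (lagging)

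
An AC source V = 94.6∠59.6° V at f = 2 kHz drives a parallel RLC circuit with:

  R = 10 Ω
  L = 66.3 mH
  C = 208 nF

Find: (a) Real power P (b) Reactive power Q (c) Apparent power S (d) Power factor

Step 1 — Angular frequency: ω = 2π·f = 2π·2000 = 1.257e+04 rad/s.
Step 2 — Component impedances:
  R: Z = R = 10 Ω
  L: Z = jωL = j·1.257e+04·0.0663 = 0 + j833.2 Ω
  C: Z = 1/(jωC) = -j/(ω·C) = 0 - j382.6 Ω
Step 3 — Parallel combination: 1/Z_total = 1/R + 1/L + 1/C; Z_total = 9.998 - j0.1413 Ω = 9.999∠-0.8° Ω.
Step 4 — Source phasor: V = 94.6∠59.6° V = 47.87 + j81.59 V.
Step 5 — Current: I = V / Z = 4.672 + j8.227 A = 9.461∠60.4° A.
Step 6 — Complex power: S = V·I* = 894.9 - j12.65 VA.
Step 7 — Real power: P = Re(S) = 894.9 W.
Step 8 — Reactive power: Q = Im(S) = -12.65 VAR.
Step 9 — Apparent power: |S| = 895 VA.
Step 10 — Power factor: PF = P/|S| = 0.9999 (leading).

(a) P = 894.9 W  (b) Q = -12.65 VAR  (c) S = 895 VA  (d) PF = 0.9999 (leading)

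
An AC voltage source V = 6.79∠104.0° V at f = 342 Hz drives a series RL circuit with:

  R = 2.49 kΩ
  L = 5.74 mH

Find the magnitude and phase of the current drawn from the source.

Step 1 — Angular frequency: ω = 2π·f = 2π·342 = 2149 rad/s.
Step 2 — Component impedances:
  R: Z = R = 2490 Ω
  L: Z = jωL = j·2149·0.00574 = 0 + j12.33 Ω
Step 3 — Series combination: Z_total = R + L = 2490 + j12.33 Ω = 2490∠0.3° Ω.
Step 4 — Source phasor: V = 6.79∠104.0° V = -1.643 + j6.588 V.
Step 5 — Ohm's law: I = V / Z_total = (-1.643 + j6.588) / (2490 + j12.33) = -0.0006466 + j0.002649 A.
Step 6 — Convert to polar: |I| = 0.002727 A, ∠I = 103.7°.

I = 0.002727∠103.7° A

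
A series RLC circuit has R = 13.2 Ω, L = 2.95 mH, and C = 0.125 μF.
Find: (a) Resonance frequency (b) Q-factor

Step 1 — Resonance condition Im(Z)=0 gives ω₀ = 1/√(LC).
Step 2 — ω₀ = 1/√(0.00295·1.25e-07) = 5.208e+04 rad/s.
Step 3 — f₀ = ω₀/(2π) = 8288 Hz.
Step 4 — Series Q: Q = ω₀L/R = 5.208e+04·0.00295/13.2 = 11.64.

(a) f₀ = 8288 Hz  (b) Q = 11.64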